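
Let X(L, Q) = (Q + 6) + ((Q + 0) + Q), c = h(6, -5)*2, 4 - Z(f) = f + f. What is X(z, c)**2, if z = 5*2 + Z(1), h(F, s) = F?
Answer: 1764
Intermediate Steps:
Z(f) = 4 - 2*f (Z(f) = 4 - (f + f) = 4 - 2*f)
c = 12 (c = 6*2 = 12)
z = 12 (z = 5*2 + (4 - 2*1) = 10 + (4 - 2) = 10 + 2 = 12)
X(L, Q) = 6 + 3*Q (X(L, Q) = (6 + Q) + (Q + Q) = (6 + Q) + 2*Q = 6 + 3*Q)
X(z, c)**2 = (6 + 3*12)**2 = (6 + 36)**2 = 42**2 = 1764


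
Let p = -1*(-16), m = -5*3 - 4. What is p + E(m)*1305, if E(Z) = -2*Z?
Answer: 49606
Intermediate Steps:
m = -19 (m = -15 - 4 = -19)
p = 16
p + E(m)*1305 = 16 - 2*(-19)*1305 = 16 + 38*1305 = 16 + 49590 = 49606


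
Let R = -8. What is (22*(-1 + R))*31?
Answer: -6138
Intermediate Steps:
(22*(-1 + R))*31 = (22*(-1 - 8))*31 = (22*(-9))*31 = -198*31 = -6138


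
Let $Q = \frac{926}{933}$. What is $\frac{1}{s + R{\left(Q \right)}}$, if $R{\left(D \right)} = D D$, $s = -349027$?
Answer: $- \frac{870489}{303823306727} \approx -2.8651 \cdot 10^{-6}$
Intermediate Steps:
$Q = \frac{926}{933}$ ($Q = 926 \cdot \frac{1}{933} = \frac{926}{933} \approx 0.9925$)
$R{\left(D \right)} = D^{2}$
$\frac{1}{s + R{\left(Q \right)}} = \frac{1}{-349027 + \left(\frac{926}{933}\right)^{2}} = \frac{1}{-349027 + \frac{857476}{870489}} = \frac{1}{- \frac{303823306727}{870489}} = - \frac{870489}{303823306727}$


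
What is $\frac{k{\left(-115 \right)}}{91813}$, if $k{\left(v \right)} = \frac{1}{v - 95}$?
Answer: $- \frac{1}{19280730} \approx -5.1865 \cdot 10^{-8}$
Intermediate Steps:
$k{\left(v \right)} = \frac{1}{-95 + v}$
$\frac{k{\left(-115 \right)}}{91813} = \frac{1}{\left(-95 - 115\right) 91813} = \frac{1}{-210} \cdot \frac{1}{91813} = \left(- \frac{1}{210}\right) \frac{1}{91813} = - \frac{1}{19280730}$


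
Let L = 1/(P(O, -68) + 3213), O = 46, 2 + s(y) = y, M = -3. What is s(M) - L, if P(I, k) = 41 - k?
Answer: -16611/3322 ≈ -5.0003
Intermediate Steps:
s(y) = -2 + y
L = 1/3322 (L = 1/((41 - 1*(-68)) + 3213) = 1/((41 + 68) + 3213) = 1/(109 + 3213) = 1/3322 ≈ 0.00030102)
s(M) - L = (-2 - 3) - 1*1/3322 = -5 - 1/3322 = -16611/3322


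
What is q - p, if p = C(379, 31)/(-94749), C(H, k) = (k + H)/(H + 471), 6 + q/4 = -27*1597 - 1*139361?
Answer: -5878724444719/8053665 ≈ -7.2994e+5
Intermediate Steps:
q = -729944 (q = -24 + 4*(-27*1597 - 1*139361) = -24 + 4*(-43119 - 139361) = -24 + 4*(-182480) = -24 - 729920 = -729944)
C(H, k) = (H + k)/(471 + H)
p = -41/8053665 (p = ((379 + 31)/(471 + 379))/(-94749) = (410/850)*(-1/94749) = ((1/850)*410)*(-1/94749) = (41/85)*(-1/94749) = -41/8053665 ≈ -5.0908e-6)
q - p = -729944 - 1*(-41/8053665) = -729944 + 41/8053665 = -5878724444719/8053665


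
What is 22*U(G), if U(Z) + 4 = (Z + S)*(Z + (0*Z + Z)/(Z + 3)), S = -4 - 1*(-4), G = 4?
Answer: 2200/7 ≈ 314.29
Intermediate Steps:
S = 0 (S = -4 + 4 = 0)
U(Z) = -4 + Z*(Z + Z/(3 + Z)) (U(Z) = -4 + (Z + 0)*(Z + (0*Z + Z)/(Z + 3)) = -4 + Z*(Z + (0 + Z)/(3 + Z)) = -4 + Z*(Z + Z/(3 + Z)))
22*U(G) = 22*((-12 + 4**3 - 4*4 + 4*4**2)/(3 + 4)) = 22*((-12 + 64 - 16 + 4*16)/7) = 22*((-12 + 64 - 16 + 64)/7) = 22*((1/7)*100) = 22*(100/7) = 2200/7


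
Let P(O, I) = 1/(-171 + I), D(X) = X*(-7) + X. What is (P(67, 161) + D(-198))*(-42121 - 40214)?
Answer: -195611493/2 ≈ -9.7806e+7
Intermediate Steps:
D(X) = -6*X (D(X) = -7*X + X = -6*X)
(P(67, 161) + D(-198))*(-42121 - 40214) = (1/(-171 + 161) - 6*(-198))*(-42121 - 40214) = (1/(-10) + 1188)*(-82335) = (-⅒ + 1188)*(-82335) = (11879/10)*(-82335) = -195611493/2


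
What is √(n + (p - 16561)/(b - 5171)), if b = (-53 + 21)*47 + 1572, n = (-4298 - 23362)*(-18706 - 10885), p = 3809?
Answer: 2*√7309294089881/189 ≈ 28609.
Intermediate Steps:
n = 818487060 (n = -27660*(-29591) = 818487060)
b = 68 (b = -32*47 + 1572 = -1504 + 1572 = 68)
√(n + (p - 16561)/(b - 5171)) = √(818487060 + (3809 - 16561)/(68 - 5171)) = √(818487060 - 12752/(-5103)) = √(818487060 - 12752*(-1/5103)) = √(818487060 + 12752/5103) = √(4176739479932/5103) = 2*√7309294089881/189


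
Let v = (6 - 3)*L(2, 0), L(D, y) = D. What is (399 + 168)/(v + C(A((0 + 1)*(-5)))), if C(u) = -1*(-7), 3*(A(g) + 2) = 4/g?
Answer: 567/13 ≈ 43.615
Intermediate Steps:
A(g) = -2 + 4/(3*g) (A(g) = -2 + (4/g)/3 = -2 + 4/(3*g))
v = 6 (v = (6 - 3)*2 = 3*2 = 6)
C(u) = 7
(399 + 168)/(v + C(A((0 + 1)*(-5)))) = (399 + 168)/(6 + 7) = 567/13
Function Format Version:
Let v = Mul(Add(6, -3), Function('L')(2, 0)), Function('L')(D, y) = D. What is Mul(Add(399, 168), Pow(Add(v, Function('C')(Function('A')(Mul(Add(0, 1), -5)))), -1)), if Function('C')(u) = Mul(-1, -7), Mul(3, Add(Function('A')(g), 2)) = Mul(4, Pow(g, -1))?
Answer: Rational(567, 13) ≈ 43.615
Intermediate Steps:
Function('A')(g) = Add(-2, Mul(Rational(4, 3), Pow(g, -1))) (Function('A')(g) = Add(-2, Mul(Rational(1, 3), Mul(4, Pow(g, -1)))) = Add(-2, Mul(Rational(4, 3), Pow(g, -1))))
v = 6 (v = Mul(Add(6, -3), 2) = Mul(3, 2) = 6)
Function('C')(u) = 7
Mul(Add(399, 168), Pow(Add(v, Function('C')(Function('A')(Mul(Add(0, 1), -5)))), -1)) = Mul(Add(399, 168), Pow(Add(6, 7), -1)) = Mul(567, Pow(13, -1)) = Mul(567, Rational(1, 13)) = Rational(567, 13)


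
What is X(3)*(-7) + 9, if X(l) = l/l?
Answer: 2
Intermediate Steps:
X(l) = 1
X(3)*(-7) + 9 = 1*(-7) + 9 = -7 + 9 = 2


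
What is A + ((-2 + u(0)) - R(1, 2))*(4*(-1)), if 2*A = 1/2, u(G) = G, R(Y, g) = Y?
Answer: 49/4 ≈ 12.250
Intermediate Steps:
A = 1/4 (A = (1/2)/2 = (1/2)*(1/2) = 1/4 ≈ 0.25000)
A + ((-2 + u(0)) - R(1, 2))*(4*(-1)) = 1/4 + ((-2 + 0) - 1*1)*(4*(-1)) = 1/4 + (-2 - 1)*(-4) = 1/4 - 3*(-4) = 1/4 + 12 = 49/4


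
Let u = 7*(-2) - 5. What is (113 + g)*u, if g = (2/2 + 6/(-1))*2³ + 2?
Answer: -1425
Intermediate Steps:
g = -38 (g = (2*(½) + 6*(-1))*8 + 2 = (1 - 6)*8 + 2 = -5*8 + 2 = -40 + 2 = -38)
u = -19 (u = -14 - 5 = -19)
(113 + g)*u = (113 - 38)*(-19) = 75*(-19) = -1425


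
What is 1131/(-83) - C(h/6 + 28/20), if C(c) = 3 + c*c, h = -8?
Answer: -310583/18675 ≈ -16.631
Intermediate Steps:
C(c) = 3 + c**2
1131/(-83) - C(h/6 + 28/20) = 1131/(-83) - (3 + (-8/6 + 28/20)**2) = 1131*(-1/83) - (3 + (-8*1/6 + 28*(1/20))**2) = -1131/83 - (3 + (-4/3 + 7/5)**2) = -1131/83 - (3 + (1/15)**2) = -1131/83 - (3 + 1/225) = -1131/83 - 1*676/225 = -1131/83 - 676/225 = -310583/18675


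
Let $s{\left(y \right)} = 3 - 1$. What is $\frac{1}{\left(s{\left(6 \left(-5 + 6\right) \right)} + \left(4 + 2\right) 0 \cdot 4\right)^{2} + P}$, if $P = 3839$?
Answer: $\frac{1}{3843} \approx 0.00026021$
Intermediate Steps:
$s{\left(y \right)} = 2$ ($s{\left(y \right)} = 3 - 1 = 2$)
$\frac{1}{\left(s{\left(6 \left(-5 + 6\right) \right)} + \left(4 + 2\right) 0 \cdot 4\right)^{2} + P} = \frac{1}{\left(2 + \left(4 + 2\right) 0 \cdot 4\right)^{2} + 3839} = \frac{1}{\left(2 + 6 \cdot 0\right)^{2} + 3839} = \frac{1}{\left(2 + 0\right)^{2} + 3839} = \frac{1}{2^{2} + 3839} = \frac{1}{4 + 3839} = \frac{1}{3843}$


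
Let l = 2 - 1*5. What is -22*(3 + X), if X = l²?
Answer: -264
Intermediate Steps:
l = -3 (l = 2 - 5 = -3)
X = 9 (X = (-3)² = 9)
-22*(3 + X) = -22*(3 + 9) = -22*12 = -264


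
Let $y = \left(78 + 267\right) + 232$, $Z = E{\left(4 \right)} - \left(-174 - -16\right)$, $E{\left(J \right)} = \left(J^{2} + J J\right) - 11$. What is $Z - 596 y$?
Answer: $-343713$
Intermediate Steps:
$E{\left(J \right)} = -11 + 2 J^{2}$ ($E{\left(J \right)} = \left(J^{2} + J^{2}\right) - 11 = 2 J^{2} - 11 = -11 + 2 J^{2}$)
$Z = 179$ ($Z = \left(-11 + 2 \cdot 4^{2}\right) - \left(-174 - -16\right) = \left(-11 + 2 \cdot 16\right) - \left(-174 + 16\right) = \left(-11 + 32\right) - -158 = 21 + 158 = 179$)
$y = 577$ ($y = 345 + 232 = 577$)
$Z - 596 y = 179 - 343892 = -343713$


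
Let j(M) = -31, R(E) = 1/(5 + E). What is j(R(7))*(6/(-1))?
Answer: 186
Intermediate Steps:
j(R(7))*(6/(-1)) = -186/(-1) = -186*(-1) = -31*(-6) = 186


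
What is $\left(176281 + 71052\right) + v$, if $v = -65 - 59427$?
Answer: $187841$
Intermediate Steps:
$v = -59492$ ($v = -65 - 59427 = -59492$)
$\left(176281 + 71052\right) + v = \left(176281 + 71052\right) - 59492 = 247333 - 59492 = 187841$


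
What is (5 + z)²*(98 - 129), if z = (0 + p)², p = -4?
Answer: -13671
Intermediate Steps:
z = 16 (z = (0 - 4)² = (-4)² = 16)
(5 + z)²*(98 - 129) = (5 + 16)²*(98 - 129) = 21²*(-31) = 441*(-31) = -13671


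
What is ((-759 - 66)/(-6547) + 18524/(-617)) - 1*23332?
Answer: -94370358271/4039499 ≈ -23362.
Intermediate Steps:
((-759 - 66)/(-6547) + 18524/(-617)) - 1*23332 = (-825*(-1/6547) + 18524*(-1/617)) - 23332 = (825/6547 - 18524/617) - 23332 = -120767603/4039499 - 23332 = -94370358271/4039499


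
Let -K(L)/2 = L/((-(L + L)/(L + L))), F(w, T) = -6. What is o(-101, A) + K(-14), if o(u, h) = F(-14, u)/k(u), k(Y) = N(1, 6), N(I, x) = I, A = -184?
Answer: -34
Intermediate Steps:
k(Y) = 1
K(L) = 2*L (K(L) = -2*L/((-(L + L)/(L + L))) = -2*L/((-2*L/(2*L))) = -2*L/((-2*L*1/(2*L))) = -2*L/((-1*1)) = -2*L/(-1) = -2*L*(-1) = -(-2)*L = 2*L)
o(u, h) = -6 (o(u, h) = -6/1 = -6*1 = -6)
o(-101, A) + K(-14) = -6 + 2*(-14) = -6 - 28 = -34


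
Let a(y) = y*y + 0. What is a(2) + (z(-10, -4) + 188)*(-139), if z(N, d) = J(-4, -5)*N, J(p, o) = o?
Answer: -33078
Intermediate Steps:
a(y) = y² (a(y) = y² + 0 = y²)
z(N, d) = -5*N
a(2) + (z(-10, -4) + 188)*(-139) = 2² + (-5*(-10) + 188)*(-139) = 4 + (50 + 188)*(-139) = 4 + 238*(-139) = 4 - 33082 = -33078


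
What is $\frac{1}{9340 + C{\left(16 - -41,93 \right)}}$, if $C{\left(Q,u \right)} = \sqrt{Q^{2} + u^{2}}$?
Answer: $\frac{4670}{43611851} - \frac{3 \sqrt{1322}}{87223702} \approx 0.00010583$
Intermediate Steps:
$\frac{1}{9340 + C{\left(16 - -41,93 \right)}} = \frac{1}{9340 + \sqrt{\left(16 - -41\right)^{2} + 93^{2}}} = \frac{1}{9340 + \sqrt{\left(16 + 41\right)^{2} + 8649}} = \frac{1}{9340 + \sqrt{57^{2} + 8649}} = \frac{1}{9340 + \sqrt{3249 + 8649}} = \frac{1}{9340 + \sqrt{11898}} = \frac{1}{9340 + 3 \sqrt{1322}}$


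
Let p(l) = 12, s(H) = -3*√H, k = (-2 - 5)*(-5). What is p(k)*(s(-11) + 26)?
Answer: 312 - 36*I*√11 ≈ 312.0 - 119.4*I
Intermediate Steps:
k = 35 (k = -7*(-5) = 35)
p(k)*(s(-11) + 26) = 12*(-3*I*√11 + 26) = 12*(26 - 3*I*√11) = 312 - 36*I*√11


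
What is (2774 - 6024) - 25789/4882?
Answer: -15892289/4882 ≈ -3255.3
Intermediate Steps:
(2774 - 6024) - 25789/4882 = -3250 - 25789*1/4882 = -3250 - 25789/4882 = -15892289/4882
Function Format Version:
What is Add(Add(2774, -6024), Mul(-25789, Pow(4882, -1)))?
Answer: Rational(-15892289, 4882) ≈ -3255.3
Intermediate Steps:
Add(Add(2774, -6024), Mul(-25789, Pow(4882, -1))) = Add(-3250, Mul(-25789, Rational(1, 4882))) = Add(-3250, Rational(-25789, 4882)) = Rational(-15892289, 4882)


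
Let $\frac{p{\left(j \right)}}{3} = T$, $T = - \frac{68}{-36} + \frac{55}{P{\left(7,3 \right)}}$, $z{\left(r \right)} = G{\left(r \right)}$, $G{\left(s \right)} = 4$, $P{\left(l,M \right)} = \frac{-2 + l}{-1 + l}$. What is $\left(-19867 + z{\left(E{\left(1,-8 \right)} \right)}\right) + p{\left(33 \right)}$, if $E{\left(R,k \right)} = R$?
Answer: $- \frac{58978}{3} \approx -19659.0$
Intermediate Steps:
$P{\left(l,M \right)} = \frac{-2 + l}{-1 + l}$
$z{\left(r \right)} = 4$
$T = \frac{611}{9}$ ($T = - \frac{68}{-36} + \frac{55}{\frac{1}{-1 + 7} \left(-2 + 7\right)} = \left(-68\right) \left(- \frac{1}{36}\right) + \frac{55}{\frac{1}{6} \cdot 5} = \frac{17}{9} + \frac{55}{\frac{1}{6} \cdot 5} = \frac{17}{9} + \frac{55}{\frac{5}{6}} = \frac{17}{9} + 55 \cdot \frac{6}{5} = \frac{17}{9} + 66 = \frac{611}{9} \approx 67.889$)
$p{\left(j \right)} = \frac{611}{3}$ ($p{\left(j \right)} = 3 \cdot \frac{611}{9} = \frac{611}{3}$)
$\left(-19867 + z{\left(E{\left(1,-8 \right)} \right)}\right) + p{\left(33 \right)} = \left(-19867 + 4\right) + \frac{611}{3} = -19863 + \frac{611}{3} = - \frac{58978}{3}$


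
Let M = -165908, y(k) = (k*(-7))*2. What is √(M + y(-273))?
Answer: I*√162086 ≈ 402.6*I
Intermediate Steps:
y(k) = -14*k (y(k) = -7*k*2 = -14*k)
√(M + y(-273)) = √(-165908 - 14*(-273)) = √(-165908 + 3822) = √(-162086) = I*√162086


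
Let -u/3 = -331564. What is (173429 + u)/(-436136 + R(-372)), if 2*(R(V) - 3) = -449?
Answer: -2336242/872715 ≈ -2.6770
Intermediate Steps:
u = 994692 (u = -3*(-331564) = 994692)
R(V) = -443/2 (R(V) = 3 + (1/2)*(-449) = 3 - 449/2 = -443/2)
(173429 + u)/(-436136 + R(-372)) = (173429 + 994692)/(-436136 - 443/2) = 1168121/(-872715/2) = 1168121*(-2/872715) = -2336242/872715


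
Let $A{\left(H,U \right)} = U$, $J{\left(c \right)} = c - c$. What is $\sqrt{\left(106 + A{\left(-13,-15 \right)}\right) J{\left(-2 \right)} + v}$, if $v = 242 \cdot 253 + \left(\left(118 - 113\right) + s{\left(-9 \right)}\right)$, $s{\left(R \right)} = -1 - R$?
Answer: $\sqrt{61239} \approx 247.47$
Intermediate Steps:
$J{\left(c \right)} = 0$
$v = 61239$ ($v = 242 \cdot 253 + \left(\left(118 - 113\right) - -8\right) = 61226 + \left(5 + \left(-1 + 9\right)\right) = 61226 + \left(5 + 8\right) = 61226 + 13 = 61239$)
$\sqrt{\left(106 + A{\left(-13,-15 \right)}\right) J{\left(-2 \right)} + v} = \sqrt{\left(106 - 15\right) 0 + 61239} = \sqrt{91 \cdot 0 + 61239} = \sqrt{0 + 61239} = \sqrt{61239}$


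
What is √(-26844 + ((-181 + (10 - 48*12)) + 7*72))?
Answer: I*√27087 ≈ 164.58*I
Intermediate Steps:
√(-26844 + ((-181 + (10 - 48*12)) + 7*72)) = √(-26844 + ((-181 + (10 - 12*48)) + 504)) = √(-26844 + ((-181 + (10 - 576)) + 504)) = √(-26844 + ((-181 - 566) + 504)) = √(-26844 + (-747 + 504)) = √(-26844 - 243) = √(-27087) = I*√27087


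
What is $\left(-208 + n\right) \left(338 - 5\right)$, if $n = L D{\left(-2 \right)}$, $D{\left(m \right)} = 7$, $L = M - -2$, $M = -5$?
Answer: $-76257$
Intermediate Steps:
$L = -3$ ($L = -5 - -2 = -5 + 2 = -3$)
$n = -21$ ($n = \left(-3\right) 7 = -21$)
$\left(-208 + n\right) \left(338 - 5\right) = \left(-208 - 21\right) \left(338 - 5\right) = \left(-229\right) 333 = -76257$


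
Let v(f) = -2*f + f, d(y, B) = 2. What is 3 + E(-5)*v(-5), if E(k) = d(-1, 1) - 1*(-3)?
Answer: 28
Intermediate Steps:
v(f) = -f
E(k) = 5 (E(k) = 2 - 1*(-3) = 2 + 3 = 5)
3 + E(-5)*v(-5) = 3 + 5*(-1*(-5)) = 3 + 5*5 = 3 + 25 = 28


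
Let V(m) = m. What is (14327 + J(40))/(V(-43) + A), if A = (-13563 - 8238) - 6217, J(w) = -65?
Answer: -14262/28061 ≈ -0.50825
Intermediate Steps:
A = -28018 (A = -21801 - 6217 = -28018)
(14327 + J(40))/(V(-43) + A) = (14327 - 65)/(-43 - 28018) = 14262/(-28061) = 14262*(-1/28061) = -14262/28061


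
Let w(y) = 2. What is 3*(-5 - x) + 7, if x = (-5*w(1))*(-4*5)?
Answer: -608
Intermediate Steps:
x = 200 (x = (-5*2)*(-4*5) = -10*(-20) = 200)
3*(-5 - x) + 7 = 3*(-5 - 1*200) + 7 = 3*(-5 - 200) + 7 = 3*(-205) + 7 = -615 + 7 = -608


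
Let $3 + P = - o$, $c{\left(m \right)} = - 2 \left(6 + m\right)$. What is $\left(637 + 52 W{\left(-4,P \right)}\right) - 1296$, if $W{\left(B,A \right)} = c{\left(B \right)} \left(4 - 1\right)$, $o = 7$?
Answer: $-1283$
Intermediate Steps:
$c{\left(m \right)} = -12 - 2 m$
$P = -10$ ($P = -3 - 7 = -10$)
$W{\left(B,A \right)} = -36 - 6 B$ ($W{\left(B,A \right)} = \left(-12 - 2 B\right) \left(4 - 1\right) = \left(-12 - 2 B\right) 3 = -36 - 6 B$)
$\left(637 + 52 W{\left(-4,P \right)}\right) - 1296 = \left(637 + 52 \left(-36 - -24\right)\right) - 1296 = \left(637 + 52 \left(-36 + 24\right)\right) - 1296 = \left(637 + 52 \left(-12\right)\right) - 1296 = \left(637 - 624\right) - 1296 = 13 - 1296 = -1283$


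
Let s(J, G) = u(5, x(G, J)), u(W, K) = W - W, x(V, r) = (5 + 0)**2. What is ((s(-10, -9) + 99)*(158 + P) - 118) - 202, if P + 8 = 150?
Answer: 29380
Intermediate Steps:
x(V, r) = 25 (x(V, r) = 5**2 = 25)
u(W, K) = 0
s(J, G) = 0
P = 142 (P = -8 + 150 = 142)
((s(-10, -9) + 99)*(158 + P) - 118) - 202 = ((0 + 99)*(158 + 142) - 118) - 202 = (99*300 - 118) - 202 = (29700 - 118) - 202 = 29582 - 202 = 29380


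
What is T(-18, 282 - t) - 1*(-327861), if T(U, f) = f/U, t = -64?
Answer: 2950576/9 ≈ 3.2784e+5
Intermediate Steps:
T(-18, 282 - t) - 1*(-327861) = (282 - 1*(-64))/(-18) - 1*(-327861) = (282 + 64)*(-1/18) + 327861 = 346*(-1/18) + 327861 = -173/9 + 327861 = 2950576/9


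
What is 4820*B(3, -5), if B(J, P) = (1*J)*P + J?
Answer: -57840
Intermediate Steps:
B(J, P) = J + J*P (B(J, P) = J*P + J = J + J*P)
4820*B(3, -5) = 4820*(3*(1 - 5)) = 4820*(3*(-4)) = 4820*(-12) = -57840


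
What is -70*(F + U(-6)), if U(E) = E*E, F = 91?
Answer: -8890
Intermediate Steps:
U(E) = E²
-70*(F + U(-6)) = -70*(91 + (-6)²) = -70*(91 + 36) = -70*127 = -8890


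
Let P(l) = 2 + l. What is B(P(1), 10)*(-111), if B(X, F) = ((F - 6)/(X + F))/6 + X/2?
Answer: -4477/26 ≈ -172.19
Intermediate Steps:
B(X, F) = X/2 + (-6 + F)/(6*(F + X)) (B(X, F) = ((-6 + F)/(F + X))*(⅙) + X*(½) = ((-6 + F)/(F + X))*(⅙) + X/2 = (-6 + F)/(6*(F + X)) + X/2 = X/2 + (-6 + F)/(6*(F + X)))
B(P(1), 10)*(-111) = ((-1 + (2 + 1)²/2 + (⅙)*10 + (½)*10*(2 + 1))/(10 + (2 + 1)))*(-111) = ((-1 + (½)*3² + 5/3 + (½)*10*3)/(10 + 3))*(-111) = ((-1 + (½)*9 + 5/3 + 15)/13)*(-111) = ((-1 + 9/2 + 5/3 + 15)/13)*(-111) = ((1/13)*(121/6))*(-111) = (121/78)*(-111) = -4477/26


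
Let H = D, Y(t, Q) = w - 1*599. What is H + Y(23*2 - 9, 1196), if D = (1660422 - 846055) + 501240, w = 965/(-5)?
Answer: 1314815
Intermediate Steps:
w = -193 (w = 965*(-⅕) = -193)
D = 1315607 (D = 814367 + 501240 = 1315607)
Y(t, Q) = -792 (Y(t, Q) = -193 - 1*599 = -193 - 599 = -792)
H = 1315607
H + Y(23*2 - 9, 1196) = 1315607 - 792 = 1314815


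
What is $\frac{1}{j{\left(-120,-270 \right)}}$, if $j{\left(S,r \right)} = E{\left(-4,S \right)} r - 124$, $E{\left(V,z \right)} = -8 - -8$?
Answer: $- \frac{1}{124} \approx -0.0080645$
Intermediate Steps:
$E{\left(V,z \right)} = 0$ ($E{\left(V,z \right)} = -8 + 8 = 0$)
$j{\left(S,r \right)} = -124$ ($j{\left(S,r \right)} = 0 r - 124 = 0 - 124 = -124$)
$\frac{1}{j{\left(-120,-270 \right)}} = \frac{1}{-124} = - \frac{1}{124}$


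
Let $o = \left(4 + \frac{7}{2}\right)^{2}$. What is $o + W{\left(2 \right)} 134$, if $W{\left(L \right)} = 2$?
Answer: $\frac{1297}{4} \approx 324.25$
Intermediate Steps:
$o = \frac{225}{4}$ ($o = \left(4 + 7 \cdot \frac{1}{2}\right)^{2} = \left(4 + \frac{7}{2}\right)^{2} = \left(\frac{15}{2}\right)^{2} = \frac{225}{4} \approx 56.25$)
$o + W{\left(2 \right)} 134 = \frac{225}{4} + 2 \cdot 134 = \frac{225}{4} + 268 = \frac{1297}{4}$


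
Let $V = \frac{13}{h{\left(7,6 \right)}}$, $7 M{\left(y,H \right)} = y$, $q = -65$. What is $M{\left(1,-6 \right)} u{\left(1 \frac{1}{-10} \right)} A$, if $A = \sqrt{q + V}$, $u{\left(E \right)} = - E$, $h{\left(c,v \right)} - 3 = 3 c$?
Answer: $\frac{i \sqrt{9282}}{840} \approx 0.11469 i$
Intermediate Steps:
$M{\left(y,H \right)} = \frac{y}{7}$
$h{\left(c,v \right)} = 3 + 3 c$
$V = \frac{13}{24}$ ($V = \frac{13}{3 + 3 \cdot 7} = \frac{13}{3 + 21} = \frac{13}{24} \approx 0.54167$)
$A = \frac{i \sqrt{9282}}{12}$ ($A = \sqrt{-65 + \frac{13}{24}} = \sqrt{- \frac{1547}{24}} = \frac{i \sqrt{9282}}{12} \approx 8.0286 i$)
$M{\left(1,-6 \right)} u{\left(1 \frac{1}{-10} \right)} A = \frac{1}{7} \cdot 1 \left(- \frac{1}{-10}\right) \frac{i \sqrt{9282}}{12} = \frac{\left(-1\right) 1 \left(- \frac{1}{10}\right)}{7} \frac{i \sqrt{9282}}{12} = \frac{\left(-1\right) \left(- \frac{1}{10}\right)}{7} \frac{i \sqrt{9282}}{12} = \frac{1}{7} \cdot \frac{1}{10} \frac{i \sqrt{9282}}{12} = \frac{\frac{1}{12} i \sqrt{9282}}{70} = \frac{i \sqrt{9282}}{840}$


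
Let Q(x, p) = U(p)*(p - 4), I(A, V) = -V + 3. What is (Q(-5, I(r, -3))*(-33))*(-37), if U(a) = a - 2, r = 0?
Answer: 9768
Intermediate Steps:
U(a) = -2 + a
I(A, V) = 3 - V
Q(x, p) = (-4 + p)*(-2 + p) (Q(x, p) = (-2 + p)*(p - 4) = (-2 + p)*(-4 + p) = (-4 + p)*(-2 + p))
(Q(-5, I(r, -3))*(-33))*(-37) = (((-4 + (3 - 1*(-3)))*(-2 + (3 - 1*(-3))))*(-33))*(-37) = (((-4 + (3 + 3))*(-2 + (3 + 3)))*(-33))*(-37) = (((-4 + 6)*(-2 + 6))*(-33))*(-37) = ((2*4)*(-33))*(-37) = (8*(-33))*(-37) = -264*(-37) = 9768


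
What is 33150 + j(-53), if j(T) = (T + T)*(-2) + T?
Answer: 33309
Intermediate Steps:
j(T) = -3*T (j(T) = (2*T)*(-2) + T = -4*T + T = -3*T)
33150 + j(-53) = 33150 - 3*(-53) = 33150 + 159 = 33309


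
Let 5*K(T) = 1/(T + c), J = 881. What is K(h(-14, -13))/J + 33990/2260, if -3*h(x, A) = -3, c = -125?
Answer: 928300777/61722860 ≈ 15.040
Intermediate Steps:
h(x, A) = 1 (h(x, A) = -⅓*(-3) = 1)
K(T) = 1/(5*(-125 + T)) (K(T) = 1/(5*(T - 125)) = 1/(5*(-125 + T)))
K(h(-14, -13))/J + 33990/2260 = (1/(5*(-125 + 1)))/881 + 33990/2260 = ((⅕)/(-124))*(1/881) + 33990*(1/2260) = ((⅕)*(-1/124))*(1/881) + 3399/226 = -1/620*1/881 + 3399/226 = -1/546220 + 3399/226 = 928300777/61722860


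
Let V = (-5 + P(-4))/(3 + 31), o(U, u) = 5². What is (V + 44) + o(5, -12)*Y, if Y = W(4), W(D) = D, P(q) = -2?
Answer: 4889/34 ≈ 143.79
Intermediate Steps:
o(U, u) = 25
Y = 4
V = -7/34 (V = (-5 - 2)/(3 + 31) = -7/34 ≈ -0.20588)
(V + 44) + o(5, -12)*Y = (-7/34 + 44) + 25*4 = 1489/34 + 100 = 4889/34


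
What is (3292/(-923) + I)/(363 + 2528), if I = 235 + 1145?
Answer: 1270448/2668393 ≈ 0.47611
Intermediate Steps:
I = 1380
(3292/(-923) + I)/(363 + 2528) = (3292/(-923) + 1380)/(363 + 2528) = (3292*(-1/923) + 1380)/2891 = (-3292/923 + 1380)*(1/2891) = (1270448/923)*(1/2891) = 1270448/2668393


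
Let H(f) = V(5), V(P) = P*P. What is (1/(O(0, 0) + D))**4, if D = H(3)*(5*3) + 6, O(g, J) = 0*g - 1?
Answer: 1/20851360000 ≈ 4.7959e-11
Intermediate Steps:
V(P) = P**2
H(f) = 25 (H(f) = 5**2 = 25)
O(g, J) = -1 (O(g, J) = 0 - 1 = -1)
D = 381 (D = 25*(5*3) + 6 = 25*15 + 6 = 375 + 6 = 381)
(1/(O(0, 0) + D))**4 = (1/(-1 + 381))**4 = (1/380)**4 = 1/20851360000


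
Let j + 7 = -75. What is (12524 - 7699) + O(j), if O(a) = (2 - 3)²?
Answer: 4826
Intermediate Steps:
j = -82 (j = -7 - 75 = -82)
O(a) = 1 (O(a) = (-1)² = 1)
(12524 - 7699) + O(j) = (12524 - 7699) + 1 = 4825 + 1 = 4826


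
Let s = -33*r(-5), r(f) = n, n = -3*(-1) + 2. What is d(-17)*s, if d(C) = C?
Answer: 2805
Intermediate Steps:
n = 5 (n = 3 + 2 = 5)
r(f) = 5
s = -165 (s = -33*5 = -165)
d(-17)*s = -17*(-165) = 2805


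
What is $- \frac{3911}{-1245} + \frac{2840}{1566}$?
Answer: $\frac{1610071}{324945} \approx 4.9549$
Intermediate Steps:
$- \frac{3911}{-1245} + \frac{2840}{1566} = \left(-3911\right) \left(- \frac{1}{1245}\right) + 2840 \cdot \frac{1}{1566} = \frac{3911}{1245} + \frac{1420}{783} = \frac{1610071}{324945}$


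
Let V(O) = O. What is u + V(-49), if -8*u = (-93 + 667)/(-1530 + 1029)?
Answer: -97909/2004 ≈ -48.857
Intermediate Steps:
u = 287/2004 (u = -(-93 + 667)/(8*(-1530 + 1029)) = -287/(4*(-501)) = -287*(-1)/(4*501) = -1/8*(-574/501) = 287/2004 ≈ 0.14321)
u + V(-49) = 287/2004 - 49 = -97909/2004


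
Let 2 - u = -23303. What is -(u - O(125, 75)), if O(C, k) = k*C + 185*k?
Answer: -55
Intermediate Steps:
u = 23305 (u = 2 - 1*(-23303) = 2 + 23303 = 23305)
O(C, k) = 185*k + C*k (O(C, k) = C*k + 185*k = 185*k + C*k)
-(u - O(125, 75)) = -(23305 - 75*(185 + 125)) = -(23305 - 75*310) = -(23305 - 1*23250) = -(23305 - 23250) = -1*55 = -55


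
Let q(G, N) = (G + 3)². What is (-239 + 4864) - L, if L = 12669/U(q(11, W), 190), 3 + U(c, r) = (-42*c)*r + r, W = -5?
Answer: 7233017794/1563893 ≈ 4625.0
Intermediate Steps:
q(G, N) = (3 + G)²
U(c, r) = -3 + r - 42*c*r (U(c, r) = -3 + ((-42*c)*r + r) = -3 + (-42*c*r + r) = -3 + (r - 42*c*r) = -3 + r - 42*c*r)
L = -12669/1563893 (L = 12669/(-3 + 190 - 42*(3 + 11)²*190) = 12669/(-3 + 190 - 42*14²*190) = 12669/(-3 + 190 - 42*196*190) = 12669/(-3 + 190 - 1564080) = 12669/(-1563893) = 12669*(-1/1563893) = -12669/1563893 ≈ -0.0081009)
(-239 + 4864) - L = (-239 + 4864) - 1*(-12669/1563893) = 4625 + 12669/1563893 = 7233017794/1563893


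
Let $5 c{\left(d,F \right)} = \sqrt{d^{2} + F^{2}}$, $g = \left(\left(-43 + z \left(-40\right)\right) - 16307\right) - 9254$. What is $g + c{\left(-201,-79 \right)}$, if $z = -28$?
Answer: $-24484 + \frac{\sqrt{46642}}{5} \approx -24441.0$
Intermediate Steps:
$g = -24484$ ($g = \left(\left(-43 - -1120\right) - 16307\right) - 9254 = \left(\left(-43 + 1120\right) - 16307\right) - 9254 = \left(1077 - 16307\right) - 9254 = -15230 - 9254 = -24484$)
$c{\left(d,F \right)} = \frac{\sqrt{F^{2} + d^{2}}}{5}$ ($c{\left(d,F \right)} = \frac{\sqrt{d^{2} + F^{2}}}{5} = \frac{\sqrt{F^{2} + d^{2}}}{5}$)
$g + c{\left(-201,-79 \right)} = -24484 + \frac{\sqrt{\left(-79\right)^{2} + \left(-201\right)^{2}}}{5} = -24484 + \frac{\sqrt{6241 + 40401}}{5} = -24484 + \frac{\sqrt{46642}}{5}$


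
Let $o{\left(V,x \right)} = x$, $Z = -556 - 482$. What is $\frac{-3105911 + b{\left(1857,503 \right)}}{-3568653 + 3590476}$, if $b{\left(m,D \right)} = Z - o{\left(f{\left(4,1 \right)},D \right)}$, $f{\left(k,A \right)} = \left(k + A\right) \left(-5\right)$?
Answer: $- \frac{3107452}{21823} \approx -142.39$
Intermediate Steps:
$Z = -1038$
$f{\left(k,A \right)} = - 5 A - 5 k$ ($f{\left(k,A \right)} = \left(A + k\right) \left(-5\right) = - 5 A - 5 k$)
$b{\left(m,D \right)} = -1038 - D$
$\frac{-3105911 + b{\left(1857,503 \right)}}{-3568653 + 3590476} = \frac{-3105911 - 1541}{-3568653 + 3590476} = \frac{-3105911 - 1541}{21823} = \left(-3105911 - 1541\right) \frac{1}{21823} = \left(-3107452\right) \frac{1}{21823} = - \frac{3107452}{21823}$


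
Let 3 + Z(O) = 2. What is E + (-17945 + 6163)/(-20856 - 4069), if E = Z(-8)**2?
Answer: 36707/24925 ≈ 1.4727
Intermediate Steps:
Z(O) = -1 (Z(O) = -3 + 2 = -1)
E = 1 (E = (-1)**2 = 1)
E + (-17945 + 6163)/(-20856 - 4069) = 1 + (-17945 + 6163)/(-20856 - 4069) = 1 - 11782/(-24925) = 1 - 11782*(-1/24925) = 1 + 11782/24925 = 36707/24925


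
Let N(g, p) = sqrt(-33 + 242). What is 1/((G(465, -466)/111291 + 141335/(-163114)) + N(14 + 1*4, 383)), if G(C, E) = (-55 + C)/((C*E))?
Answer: 134072219318189299329527170434/32222829438646316515236406699403 + 154732058957576925390872764836*sqrt(209)/32222829438646316515236406699403 ≈ 0.073582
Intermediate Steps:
G(C, E) = (-55 + C)/(C*E) (G(C, E) = (-55 + C)*(1/(C*E)) = (-55 + C)/(C*E))
N(g, p) = sqrt(209)
1/((G(465, -466)/111291 + 141335/(-163114)) + N(14 + 1*4, 383)) = 1/((((-55 + 465)/(465*(-466)))/111291 + 141335/(-163114)) + sqrt(209)) = 1/((((1/465)*(-1/466)*410)*(1/111291) + 141335*(-1/163114)) + sqrt(209)) = 1/((-41/21669*1/111291 - 141335/163114) + sqrt(209)) = 1/((-41/2411564679 - 141335/163114) + sqrt(209)) = 1/(-340838500594139/393359961050406 + sqrt(209))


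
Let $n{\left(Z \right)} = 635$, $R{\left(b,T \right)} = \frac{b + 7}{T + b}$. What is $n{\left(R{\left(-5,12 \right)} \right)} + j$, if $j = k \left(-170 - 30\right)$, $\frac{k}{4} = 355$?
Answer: $-283365$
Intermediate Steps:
$k = 1420$ ($k = 4 \cdot 355 = 1420$)
$R{\left(b,T \right)} = \frac{7 + b}{T + b}$
$j = -284000$ ($j = 1420 \left(-170 - 30\right) = 1420 \left(-200\right) = -284000$)
$n{\left(R{\left(-5,12 \right)} \right)} + j = 635 - 284000 = -283365$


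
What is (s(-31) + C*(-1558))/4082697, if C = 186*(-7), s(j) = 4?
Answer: 2028520/4082697 ≈ 0.49686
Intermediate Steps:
C = -1302
(s(-31) + C*(-1558))/4082697 = (4 - 1302*(-1558))/4082697 = (4 + 2028516)*(1/4082697) = 2028520*(1/4082697) = 2028520/4082697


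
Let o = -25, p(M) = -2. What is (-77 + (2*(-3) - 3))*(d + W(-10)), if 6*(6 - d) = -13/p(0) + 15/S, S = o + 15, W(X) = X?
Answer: 1247/3 ≈ 415.67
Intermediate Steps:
S = -10 (S = -25 + 15 = -10)
d = 31/6 (d = 6 - (-13/(-2) + 15/(-10))/6 = 6 - (-13*(-½) + 15*(-⅒))/6 = 6 - (13/2 - 3/2)/6 = 6 - ⅙*5 = 6 - ⅚ = 31/6 ≈ 5.1667)
(-77 + (2*(-3) - 3))*(d + W(-10)) = (-77 + (2*(-3) - 3))*(31/6 - 10) = (-77 + (-6 - 3))*(-29/6) = (-77 - 9)*(-29/6) = -86*(-29/6) = 1247/3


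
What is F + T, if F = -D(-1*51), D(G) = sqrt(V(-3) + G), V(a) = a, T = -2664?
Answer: -2664 - 3*I*sqrt(6) ≈ -2664.0 - 7.3485*I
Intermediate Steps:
D(G) = sqrt(-3 + G)
F = -3*I*sqrt(6) (F = -sqrt(-3 - 1*51) = -sqrt(-3 - 51) = -sqrt(-54) = -3*I*sqrt(6) ≈ -7.3485*I)
F + T = -3*I*sqrt(6) - 2664 = -2664 - 3*I*sqrt(6)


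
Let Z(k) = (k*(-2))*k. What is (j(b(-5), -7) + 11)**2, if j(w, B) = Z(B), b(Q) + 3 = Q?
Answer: 7569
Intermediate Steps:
Z(k) = -2*k**2 (Z(k) = (-2*k)*k = -2*k**2)
b(Q) = -3 + Q
j(w, B) = -2*B**2
(j(b(-5), -7) + 11)**2 = (-2*(-7)**2 + 11)**2 = (-2*49 + 11)**2 = (-98 + 11)**2 = (-87)**2 = 7569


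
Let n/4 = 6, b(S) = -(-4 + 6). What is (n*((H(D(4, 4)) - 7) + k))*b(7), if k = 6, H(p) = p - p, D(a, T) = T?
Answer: 48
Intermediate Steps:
H(p) = 0
b(S) = -2 (b(S) = -1*2 = -2)
n = 24 (n = 4*6 = 24)
(n*((H(D(4, 4)) - 7) + k))*b(7) = (24*((0 - 7) + 6))*(-2) = (24*(-7 + 6))*(-2) = (24*(-1))*(-2) = -24*(-2) = 48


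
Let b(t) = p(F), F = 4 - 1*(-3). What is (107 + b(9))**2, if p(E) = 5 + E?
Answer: 14161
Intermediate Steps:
F = 7 (F = 4 + 3 = 7)
b(t) = 12 (b(t) = 5 + 7 = 12)
(107 + b(9))**2 = (107 + 12)**2 = 119**2 = 14161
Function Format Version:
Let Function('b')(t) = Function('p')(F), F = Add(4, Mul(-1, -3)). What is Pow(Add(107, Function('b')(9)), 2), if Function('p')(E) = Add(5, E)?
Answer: 14161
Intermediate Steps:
F = 7 (F = Add(4, 3) = 7)
Function('b')(t) = 12 (Function('b')(t) = Add(5, 7) = 12)
Pow(Add(107, Function('b')(9)), 2) = Pow(Add(107, 12), 2) = Pow(119, 2) = 14161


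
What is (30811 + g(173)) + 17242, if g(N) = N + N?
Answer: 48399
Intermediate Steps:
g(N) = 2*N
(30811 + g(173)) + 17242 = (30811 + 2*173) + 17242 = (30811 + 346) + 17242 = 31157 + 17242 = 48399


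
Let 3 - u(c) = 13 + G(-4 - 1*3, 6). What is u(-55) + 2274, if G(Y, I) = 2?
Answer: 2262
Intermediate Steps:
u(c) = -12 (u(c) = 3 - (13 + 2) = 3 - 1*15 = 3 - 15 = -12)
u(-55) + 2274 = -12 + 2274 = 2262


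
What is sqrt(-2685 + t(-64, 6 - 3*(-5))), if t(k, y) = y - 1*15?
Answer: I*sqrt(2679) ≈ 51.759*I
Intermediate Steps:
t(k, y) = -15 + y (t(k, y) = y - 15 = -15 + y)
sqrt(-2685 + t(-64, 6 - 3*(-5))) = sqrt(-2685 + (-15 + (6 - 3*(-5)))) = sqrt(-2685 + (-15 + (6 + 15))) = sqrt(-2685 + (-15 + 21)) = sqrt(-2685 + 6) = sqrt(-2679) = I*sqrt(2679)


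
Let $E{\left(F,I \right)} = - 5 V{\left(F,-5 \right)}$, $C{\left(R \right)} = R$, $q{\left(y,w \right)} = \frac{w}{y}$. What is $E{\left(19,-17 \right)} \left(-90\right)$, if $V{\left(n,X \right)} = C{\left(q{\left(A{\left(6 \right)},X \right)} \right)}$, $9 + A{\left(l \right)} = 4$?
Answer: $450$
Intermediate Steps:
$A{\left(l \right)} = -5$ ($A{\left(l \right)} = -9 + 4 = -5$)
$V{\left(n,X \right)} = - \frac{X}{5}$ ($V{\left(n,X \right)} = \frac{X}{-5} = X \left(- \frac{1}{5}\right) = - \frac{X}{5}$)
$E{\left(F,I \right)} = -5$ ($E{\left(F,I \right)} = - 5 \left(\left(- \frac{1}{5}\right) \left(-5\right)\right) = \left(-5\right) 1 = -5$)
$E{\left(19,-17 \right)} \left(-90\right) = \left(-5\right) \left(-90\right) = 450$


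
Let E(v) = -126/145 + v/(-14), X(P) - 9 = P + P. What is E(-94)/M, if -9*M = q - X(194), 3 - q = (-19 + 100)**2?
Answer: 53397/7059325 ≈ 0.0075640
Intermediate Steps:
X(P) = 9 + 2*P (X(P) = 9 + (P + P) = 9 + 2*P)
q = -6558 (q = 3 - (-19 + 100)**2 = 3 - 1*81**2 = 3 - 1*6561 = 3 - 6561 = -6558)
M = 6955/9 (M = -(-6558 - (9 + 2*194))/9 = -(-6558 - (9 + 388))/9 = -(-6558 - 1*397)/9 = -(-6558 - 397)/9 = -1/9*(-6955) = 6955/9 ≈ 772.78)
E(v) = -126/145 - v/14 (E(v) = -126*1/145 + v*(-1/14) = -126/145 - v/14)
E(-94)/M = (-126/145 - 1/14*(-94))/(6955/9) = (-126/145 + 47/7)*(9/6955) = (5933/1015)*(9/6955) = 53397/7059325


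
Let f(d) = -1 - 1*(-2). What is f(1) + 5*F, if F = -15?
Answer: -74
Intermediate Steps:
f(d) = 1 (f(d) = -1 + 2 = 1)
f(1) + 5*F = 1 + 5*(-15) = 1 - 75 = -74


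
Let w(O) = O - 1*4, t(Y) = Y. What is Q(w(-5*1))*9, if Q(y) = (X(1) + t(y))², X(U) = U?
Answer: 576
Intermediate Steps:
w(O) = -4 + O (w(O) = O - 4 = -4 + O)
Q(y) = (1 + y)²
Q(w(-5*1))*9 = (1 + (-4 - 5*1))²*9 = (1 + (-4 - 5))²*9 = (1 - 9)²*9 = (-8)²*9 = 64*9 = 576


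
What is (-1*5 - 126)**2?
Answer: 17161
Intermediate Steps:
(-1*5 - 126)**2 = (-5 - 126)**2 = (-131)**2 = 17161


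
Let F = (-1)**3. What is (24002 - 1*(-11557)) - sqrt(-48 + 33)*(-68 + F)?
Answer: 35559 + 69*I*sqrt(15) ≈ 35559.0 + 267.24*I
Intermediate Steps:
F = -1
(24002 - 1*(-11557)) - sqrt(-48 + 33)*(-68 + F) = (24002 - 1*(-11557)) - sqrt(-48 + 33)*(-68 - 1) = (24002 + 11557) - sqrt(-15)*(-69) = 35559 - I*sqrt(15)*(-69) = 35559 - (-69)*I*sqrt(15) = 35559 + 69*I*sqrt(15)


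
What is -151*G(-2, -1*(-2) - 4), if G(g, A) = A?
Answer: 302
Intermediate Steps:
-151*G(-2, -1*(-2) - 4) = -151*(-1*(-2) - 4) = -151*(2 - 4) = -151*(-2) = 302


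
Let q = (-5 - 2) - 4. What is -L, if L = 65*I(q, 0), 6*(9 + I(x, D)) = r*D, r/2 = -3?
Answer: 585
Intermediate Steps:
r = -6 (r = 2*(-3) = -6)
q = -11 (q = -7 - 4 = -11)
I(x, D) = -9 - D (I(x, D) = -9 + (-6*D)/6 = -9 - D)
L = -585 (L = 65*(-9 - 1*0) = 65*(-9 + 0) = 65*(-9) = -585)
-L = -1*(-585) = 585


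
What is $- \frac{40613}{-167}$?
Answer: $\frac{40613}{167} \approx 243.19$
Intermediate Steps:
$- \frac{40613}{-167} = \left(-40613\right) \left(- \frac{1}{167}\right) = \frac{40613}{167}$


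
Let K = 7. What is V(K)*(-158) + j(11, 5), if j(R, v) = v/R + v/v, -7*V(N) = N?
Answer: 1754/11 ≈ 159.45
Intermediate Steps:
V(N) = -N/7
j(R, v) = 1 + v/R (j(R, v) = v/R + 1 = 1 + v/R)
V(K)*(-158) + j(11, 5) = -⅐*7*(-158) + (11 + 5)/11 = -1*(-158) + (1/11)*16 = 158 + 16/11 = 1754/11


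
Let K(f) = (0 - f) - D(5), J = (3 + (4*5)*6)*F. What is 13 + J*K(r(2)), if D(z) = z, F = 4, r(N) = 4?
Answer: -4415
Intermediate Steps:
J = 492 (J = (3 + (4*5)*6)*4 = (3 + 20*6)*4 = (3 + 120)*4 = 123*4 = 492)
K(f) = -5 - f (K(f) = (0 - f) - 1*5 = -f - 5 = -5 - f)
13 + J*K(r(2)) = 13 + 492*(-5 - 1*4) = 13 + 492*(-5 - 4) = 13 + 492*(-9) = 13 - 4428 = -4415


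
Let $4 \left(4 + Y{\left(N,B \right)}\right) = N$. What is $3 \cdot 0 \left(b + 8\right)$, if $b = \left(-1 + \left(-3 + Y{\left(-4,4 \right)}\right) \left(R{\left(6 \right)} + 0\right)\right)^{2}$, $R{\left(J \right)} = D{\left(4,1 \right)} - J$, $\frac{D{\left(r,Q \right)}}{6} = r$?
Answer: $0$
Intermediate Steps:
$D{\left(r,Q \right)} = 6 r$
$Y{\left(N,B \right)} = -4 + \frac{N}{4}$
$R{\left(J \right)} = 24 - J$ ($R{\left(J \right)} = 6 \cdot 4 - J = 24 - J$)
$b = 21025$ ($b = \left(-1 + \left(-3 + \left(-4 + \frac{1}{4} \left(-4\right)\right)\right) \left(\left(24 - 6\right) + 0\right)\right)^{2} = \left(-1 + \left(-3 - 5\right) \left(\left(24 - 6\right) + 0\right)\right)^{2} = \left(-1 + \left(-3 - 5\right) \left(18 + 0\right)\right)^{2} = \left(-1 - 144\right)^{2} = \left(-145\right)^{2} = 21025$)
$3 \cdot 0 \left(b + 8\right) = 3 \cdot 0 \left(21025 + 8\right) = 0 \cdot 21033 = 0$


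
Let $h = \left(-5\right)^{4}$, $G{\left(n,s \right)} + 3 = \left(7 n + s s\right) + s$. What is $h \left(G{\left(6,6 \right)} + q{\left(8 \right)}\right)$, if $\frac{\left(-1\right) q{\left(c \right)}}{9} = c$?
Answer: $5625$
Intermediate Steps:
$q{\left(c \right)} = - 9 c$
$G{\left(n,s \right)} = -3 + s + s^{2} + 7 n$ ($G{\left(n,s \right)} = -3 + \left(\left(7 n + s s\right) + s\right) = -3 + \left(\left(7 n + s^{2}\right) + s\right) = -3 + \left(\left(s^{2} + 7 n\right) + s\right) = -3 + \left(s + s^{2} + 7 n\right) = -3 + s + s^{2} + 7 n$)
$h = 625$
$h \left(G{\left(6,6 \right)} + q{\left(8 \right)}\right) = 625 \left(\left(-3 + 6 + 6^{2} + 7 \cdot 6\right) - 72\right) = 625 \left(\left(-3 + 6 + 36 + 42\right) - 72\right) = 625 \left(81 - 72\right) = 625 \cdot 9 = 5625$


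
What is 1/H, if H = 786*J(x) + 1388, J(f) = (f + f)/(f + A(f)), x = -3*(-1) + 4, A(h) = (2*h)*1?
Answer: 1/1912 ≈ 0.00052301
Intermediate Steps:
A(h) = 2*h
x = 7 (x = 3 + 4 = 7)
J(f) = 2/3 (J(f) = (f + f)/(f + 2*f) = (2*f)/((3*f)) = (2*f)*(1/(3*f)) = 2/3)
H = 1912 (H = 786*(2/3) + 1388 = 524 + 1388 = 1912)
1/H = 1/1912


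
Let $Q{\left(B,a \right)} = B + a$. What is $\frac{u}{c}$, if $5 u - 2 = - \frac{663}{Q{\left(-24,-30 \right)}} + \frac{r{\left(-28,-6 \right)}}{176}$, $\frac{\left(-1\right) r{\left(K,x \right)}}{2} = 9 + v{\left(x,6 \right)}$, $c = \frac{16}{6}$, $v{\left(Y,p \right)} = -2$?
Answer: $\frac{2249}{2112} \approx 1.0649$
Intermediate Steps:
$c = \frac{8}{3}$ ($c = 16 \cdot \frac{1}{6} = \frac{8}{3} \approx 2.6667$)
$r{\left(K,x \right)} = -14$ ($r{\left(K,x \right)} = - 2 \left(9 - 2\right) = \left(-2\right) 7 = -14$)
$u = \frac{2249}{792}$ ($u = \frac{2}{5} + \frac{- \frac{663}{-24 - 30} - \frac{14}{176}}{5} = \frac{2}{5} + \frac{- \frac{663}{-54} - \frac{7}{88}}{5} = \frac{2}{5} + \frac{\left(-663\right) \left(- \frac{1}{54}\right) - \frac{7}{88}}{5} = \frac{2}{5} + \frac{\frac{221}{18} - \frac{7}{88}}{5} = \frac{2}{5} + \frac{1}{5} \cdot \frac{9661}{792} = \frac{2}{5} + \frac{9661}{3960} = \frac{2249}{792} \approx 2.8396$)
$\frac{u}{c} = \frac{2249}{792 \cdot \frac{8}{3}} = \frac{2249}{792} \cdot \frac{3}{8} = \frac{2249}{2112}$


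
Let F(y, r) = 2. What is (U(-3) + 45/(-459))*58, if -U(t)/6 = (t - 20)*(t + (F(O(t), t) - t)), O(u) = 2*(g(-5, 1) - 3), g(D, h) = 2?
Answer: 816118/51 ≈ 16002.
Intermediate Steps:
O(u) = -2 (O(u) = 2*(2 - 3) = 2*(-1) = -2)
U(t) = 240 - 12*t (U(t) = -6*(t - 20)*(t + (2 - t)) = -6*(-20 + t)*2 = -6*(-40 + 2*t) = 240 - 12*t)
(U(-3) + 45/(-459))*58 = ((240 - 12*(-3)) + 45/(-459))*58 = ((240 + 36) + 45*(-1/459))*58 = (276 - 5/51)*58 = (14071/51)*58 = 816118/51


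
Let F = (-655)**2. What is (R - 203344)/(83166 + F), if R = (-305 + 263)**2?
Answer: -201580/512191 ≈ -0.39356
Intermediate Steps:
F = 429025
R = 1764 (R = (-42)**2 = 1764)
(R - 203344)/(83166 + F) = (1764 - 203344)/(83166 + 429025) = -201580/512191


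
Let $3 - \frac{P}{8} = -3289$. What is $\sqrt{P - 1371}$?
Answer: $\sqrt{24965} \approx 158.0$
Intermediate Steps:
$P = 26336$ ($P = 24 - -26312 = 24 + 26312 = 26336$)
$\sqrt{P - 1371} = \sqrt{26336 - 1371} = \sqrt{24965}$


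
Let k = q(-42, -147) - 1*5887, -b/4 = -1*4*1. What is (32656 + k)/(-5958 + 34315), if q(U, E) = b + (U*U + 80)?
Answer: 28629/28357 ≈ 1.0096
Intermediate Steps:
b = 16 (b = -4*(-1*4) = -(-16) = -4*(-4) = 16)
q(U, E) = 96 + U**2 (q(U, E) = 16 + (U*U + 80) = 16 + (U**2 + 80) = 16 + (80 + U**2) = 96 + U**2)
k = -4027 (k = (96 + (-42)**2) - 1*5887 = (96 + 1764) - 5887 = 1860 - 5887 = -4027)
(32656 + k)/(-5958 + 34315) = (32656 - 4027)/(-5958 + 34315) = 28629/28357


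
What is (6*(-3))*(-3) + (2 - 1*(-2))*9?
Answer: 90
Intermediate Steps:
(6*(-3))*(-3) + (2 - 1*(-2))*9 = -18*(-3) + (2 + 2)*9 = 54 + 4*9 = 54 + 36 = 90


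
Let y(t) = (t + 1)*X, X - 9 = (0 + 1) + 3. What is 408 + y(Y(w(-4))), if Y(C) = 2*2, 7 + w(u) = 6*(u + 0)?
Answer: 473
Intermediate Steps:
w(u) = -7 + 6*u (w(u) = -7 + 6*(u + 0) = -7 + 6*u)
X = 13 (X = 9 + ((0 + 1) + 3) = 9 + (1 + 3) = 9 + 4 = 13)
Y(C) = 4
y(t) = 13 + 13*t (y(t) = (t + 1)*13 = (1 + t)*13 = 13 + 13*t)
408 + y(Y(w(-4))) = 408 + (13 + 13*4) = 408 + (13 + 52) = 408 + 65 = 473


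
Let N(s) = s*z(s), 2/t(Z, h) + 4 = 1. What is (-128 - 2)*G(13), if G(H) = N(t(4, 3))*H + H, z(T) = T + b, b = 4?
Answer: 18590/9 ≈ 2065.6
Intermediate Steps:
t(Z, h) = -2/3 (t(Z, h) = 2/(-4 + 1) = 2/(-3) = 2*(-1/3) = -2/3)
z(T) = 4 + T (z(T) = T + 4 = 4 + T)
N(s) = s*(4 + s)
G(H) = -11*H/9 (G(H) = (-2*(4 - 2/3)/3)*H + H = (-2/3*10/3)*H + H = -20*H/9 + H = -11*H/9)
(-128 - 2)*G(13) = (-128 - 2)*(-11/9*13) = -130*(-143/9) = 18590/9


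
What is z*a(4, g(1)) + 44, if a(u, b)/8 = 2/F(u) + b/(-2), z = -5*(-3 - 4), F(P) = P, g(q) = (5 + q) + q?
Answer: -796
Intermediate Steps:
g(q) = 5 + 2*q
z = 35 (z = -5*(-7) = 35)
a(u, b) = -4*b + 16/u (a(u, b) = 8*(2/u + b/(-2)) = 8*(2/u + b*(-½)) = 8*(2/u - b/2) = -4*b + 16/u)
z*a(4, g(1)) + 44 = 35*(-4*(5 + 2*1) + 16/4) + 44 = 35*(-4*(5 + 2) + 16*(¼)) + 44 = 35*(-4*7 + 4) + 44 = 35*(-28 + 4) + 44 = 35*(-24) + 44 = -840 + 44 = -796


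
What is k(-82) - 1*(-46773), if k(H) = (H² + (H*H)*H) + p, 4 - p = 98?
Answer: -497965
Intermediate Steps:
p = -94 (p = 4 - 1*98 = 4 - 98 = -94)
k(H) = -94 + H² + H³ (k(H) = (H² + (H*H)*H) - 94 = (H² + H²*H) - 94 = (H² + H³) - 94 = -94 + H² + H³)
k(-82) - 1*(-46773) = (-94 + (-82)² + (-82)³) - 1*(-46773) = (-94 + 6724 - 551368) + 46773 = -544738 + 46773 = -497965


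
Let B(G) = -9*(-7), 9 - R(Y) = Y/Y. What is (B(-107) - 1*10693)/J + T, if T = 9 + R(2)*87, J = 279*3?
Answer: 579455/837 ≈ 692.30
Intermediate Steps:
R(Y) = 8 (R(Y) = 9 - Y/Y = 9 - 1*1 = 9 - 1 = 8)
J = 837
B(G) = 63
T = 705 (T = 9 + 8*87 = 9 + 696 = 705)
(B(-107) - 1*10693)/J + T = (63 - 1*10693)/837 + 705 = (63 - 10693)*(1/837) + 705 = -10630*1/837 + 705 = -10630/837 + 705 = 579455/837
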